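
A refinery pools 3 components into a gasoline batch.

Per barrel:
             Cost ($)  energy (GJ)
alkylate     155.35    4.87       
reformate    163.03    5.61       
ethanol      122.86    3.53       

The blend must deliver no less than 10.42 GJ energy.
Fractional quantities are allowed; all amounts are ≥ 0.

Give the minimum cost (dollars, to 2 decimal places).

$302.81

Let x1 = barrels of alkylate, x2 = barrels of reformate, x3 = barrels of ethanol.
Minimize 155.35x1 + 163.03x2 + 122.86x3 with:
  4.87x1 + 5.61x2 + 3.53x3 ≥ 10.42   (energy)
  x1, x2, x3 ≥ 0.
The cheapest feasible vertex uses only reformate; alkylate, ethanol are not used. There the energy constraint is tight.
Optimal quantities: reformate = 1.8574 barrels.
Hence cost = 163.03·1.8574 = $302.8119.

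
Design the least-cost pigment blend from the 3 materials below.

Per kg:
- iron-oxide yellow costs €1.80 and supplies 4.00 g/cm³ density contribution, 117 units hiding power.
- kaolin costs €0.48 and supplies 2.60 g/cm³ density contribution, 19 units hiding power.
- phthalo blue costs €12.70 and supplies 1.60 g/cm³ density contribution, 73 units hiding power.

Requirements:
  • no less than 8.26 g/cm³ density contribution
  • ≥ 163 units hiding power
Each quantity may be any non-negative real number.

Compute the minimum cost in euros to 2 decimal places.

Set it up as a linear program. Let x1 = kg of iron-oxide yellow, x2 = kg of kaolin, x3 = kg of phthalo blue.
Minimise 1.8x1 + 0.48x2 + 12.7x3 s.t.:
  4x1 + 2.6x2 + 1.6x3 ≥ 8.26   (density contribution)
  117x1 + 19x2 + 73x3 ≥ 163   (hiding power)
  x1, x2, x3 ≥ 0.
The minimum-cost mix takes nothing from phthalo blue — only iron-oxide yellow, kaolin. There the density contribution and hiding power constraints are tight.
That vertex is x1 = 1.169, x2 = 1.378.
Hence cost = 1.8·1.169 + 0.48·1.378 = €2.7656.

€2.77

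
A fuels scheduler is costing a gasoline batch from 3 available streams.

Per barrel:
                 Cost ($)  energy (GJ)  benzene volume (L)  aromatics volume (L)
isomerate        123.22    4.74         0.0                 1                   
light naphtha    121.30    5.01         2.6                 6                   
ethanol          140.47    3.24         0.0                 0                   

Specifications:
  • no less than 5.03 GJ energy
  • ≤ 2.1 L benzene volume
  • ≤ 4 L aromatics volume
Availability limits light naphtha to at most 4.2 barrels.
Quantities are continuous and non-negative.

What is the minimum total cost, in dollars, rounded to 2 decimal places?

$125.44

Let x1 = barrels of isomerate, x2 = barrels of light naphtha, x3 = barrels of ethanol.
Minimise 123.22x1 + 121.3x2 + 140.47x3 with:
  4.74x1 + 5.01x2 + 3.24x3 ≥ 5.03   (energy)
  2.6x2 ≤ 2.1   (benzene volume)
  1x1 + 6x2 ≤ 4   (aromatics volume)
  x2 ≤ 4.2
  x1, x2, x3 ≥ 0.
The minimum-cost mix takes nothing from ethanol — only isomerate, light naphtha. There the energy and aromatics volume constraints are tight.
So isomerate = 0.4328 barrels, light naphtha = 0.5945 barrels.
Cost = 123.22·0.4328 + 121.3·0.5945 = 125.4425.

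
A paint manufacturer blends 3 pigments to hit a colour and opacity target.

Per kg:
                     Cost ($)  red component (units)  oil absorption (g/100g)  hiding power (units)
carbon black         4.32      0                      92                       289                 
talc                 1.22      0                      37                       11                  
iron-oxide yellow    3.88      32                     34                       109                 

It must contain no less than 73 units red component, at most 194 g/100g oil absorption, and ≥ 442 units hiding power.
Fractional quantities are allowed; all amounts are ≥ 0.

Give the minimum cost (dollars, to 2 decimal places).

$11.74

This is a linear program. Let x1 = kg of carbon black, x2 = kg of talc, x3 = kg of iron-oxide yellow.
min 4.32x1 + 1.22x2 + 3.88x3 subject to:
  32x3 ≥ 73   (red component)
  92x1 + 37x2 + 34x3 ≤ 194   (oil absorption)
  289x1 + 11x2 + 109x3 ≥ 442   (hiding power)
  x1, x2, x3 ≥ 0.
The cheapest feasible vertex uses only carbon black, iron-oxide yellow; talc is not used. The red component and hiding power requirements are met with equality.
Solving gives x1 = 0.669, x3 = 2.281.
Total cost: 4.32·0.669 + 3.88·2.281 = 11.7404.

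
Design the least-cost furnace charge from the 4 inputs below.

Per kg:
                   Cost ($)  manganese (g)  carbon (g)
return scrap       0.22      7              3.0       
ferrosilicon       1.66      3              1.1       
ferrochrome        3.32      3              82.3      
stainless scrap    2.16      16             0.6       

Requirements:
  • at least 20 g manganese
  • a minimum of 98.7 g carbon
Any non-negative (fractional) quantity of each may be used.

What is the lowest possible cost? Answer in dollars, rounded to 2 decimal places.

Treat it as an LP. Let x1 = kg of return scrap, x2 = kg of ferrosilicon, x3 = kg of ferrochrome, x4 = kg of stainless scrap.
Minimise 0.22x1 + 1.66x2 + 3.32x3 + 2.16x4 with:
  7x1 + 3x2 + 3x3 + 16x4 ≥ 20   (manganese)
  3x1 + 1.1x2 + 82.3x3 + 0.6x4 ≥ 98.7   (carbon)
  x1, x2, x3, x4 ≥ 0.
The minimum-cost mix takes nothing from ferrosilicon, stainless scrap — only return scrap, ferrochrome. There the manganese and carbon constraints are tight.
That vertex is x1 = 2.38, x3 = 1.113.
Total cost: 0.22·2.38 + 3.32·1.113 = 4.2188.

$4.22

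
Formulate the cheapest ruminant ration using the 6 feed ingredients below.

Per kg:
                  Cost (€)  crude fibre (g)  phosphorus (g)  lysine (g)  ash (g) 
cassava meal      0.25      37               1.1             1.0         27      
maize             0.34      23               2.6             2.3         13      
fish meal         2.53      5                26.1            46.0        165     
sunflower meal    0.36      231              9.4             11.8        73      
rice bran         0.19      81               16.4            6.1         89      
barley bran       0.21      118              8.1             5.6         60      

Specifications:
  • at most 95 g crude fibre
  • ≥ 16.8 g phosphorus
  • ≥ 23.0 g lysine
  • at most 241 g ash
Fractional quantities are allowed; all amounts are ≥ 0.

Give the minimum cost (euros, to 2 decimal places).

€1.10

Set it up as a linear program. Let x1 = kg of cassava meal, x2 = kg of maize, x3 = kg of fish meal, x4 = kg of sunflower meal, x5 = kg of rice bran, x6 = kg of barley bran.
Minimise 0.25x1 + 0.34x2 + 2.53x3 + 0.36x4 + 0.19x5 + 0.21x6 subject to:
  37x1 + 23x2 + 5x3 + 231x4 + 81x5 + 118x6 ≤ 95   (crude fibre)
  1.1x1 + 2.6x2 + 26.1x3 + 9.4x4 + 16.4x5 + 8.1x6 ≥ 16.8   (phosphorus)
  1x1 + 2.3x2 + 46x3 + 11.8x4 + 6.1x5 + 5.6x6 ≥ 23   (lysine)
  27x1 + 13x2 + 165x3 + 73x4 + 89x5 + 60x6 ≤ 241   (ash)
  x1, x2, x3, x4, x5, x6 ≥ 0.
The optimal basis is {fish meal, rice bran}; cassava meal, maize, sunflower meal, barley bran drop out. There the crude fibre and lysine constraints are tight.
That vertex is x3 = 0.3473, x5 = 1.151.
Total cost: 2.53·0.3473 + 0.19·1.151 = 1.0974.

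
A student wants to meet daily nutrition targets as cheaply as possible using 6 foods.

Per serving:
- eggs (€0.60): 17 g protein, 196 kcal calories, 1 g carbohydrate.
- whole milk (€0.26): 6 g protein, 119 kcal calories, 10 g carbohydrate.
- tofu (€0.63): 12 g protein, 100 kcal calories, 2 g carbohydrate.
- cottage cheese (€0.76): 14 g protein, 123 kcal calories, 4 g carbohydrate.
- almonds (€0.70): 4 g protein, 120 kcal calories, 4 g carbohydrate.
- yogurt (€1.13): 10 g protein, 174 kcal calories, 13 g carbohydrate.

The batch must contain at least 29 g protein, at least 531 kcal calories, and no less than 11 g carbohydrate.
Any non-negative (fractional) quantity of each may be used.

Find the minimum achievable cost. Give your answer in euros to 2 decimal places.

€1.21

Let x1 = servings of eggs, x2 = servings of whole milk, x3 = servings of tofu, x4 = servings of cottage cheese, x5 = servings of almonds, x6 = servings of yogurt.
min 0.6x1 + 0.26x2 + 0.63x3 + 0.76x4 + 0.7x5 + 1.13x6 with:
  17x1 + 6x2 + 12x3 + 14x4 + 4x5 + 10x6 ≥ 29   (protein)
  196x1 + 119x2 + 100x3 + 123x4 + 120x5 + 174x6 ≥ 531   (calories)
  1x1 + 10x2 + 2x3 + 4x4 + 4x5 + 13x6 ≥ 11   (carbohydrate)
  x1, x2, x3, x4, x5, x6 ≥ 0.
The optimal basis is {eggs, whole milk}; tofu, cottage cheese, almonds, yogurt drop out. Binding constraints: protein and calories.
So eggs = 0.3129 servings, whole milk = 3.947 servings.
Cost = 0.6·0.3129 + 0.26·3.947 = 1.2140.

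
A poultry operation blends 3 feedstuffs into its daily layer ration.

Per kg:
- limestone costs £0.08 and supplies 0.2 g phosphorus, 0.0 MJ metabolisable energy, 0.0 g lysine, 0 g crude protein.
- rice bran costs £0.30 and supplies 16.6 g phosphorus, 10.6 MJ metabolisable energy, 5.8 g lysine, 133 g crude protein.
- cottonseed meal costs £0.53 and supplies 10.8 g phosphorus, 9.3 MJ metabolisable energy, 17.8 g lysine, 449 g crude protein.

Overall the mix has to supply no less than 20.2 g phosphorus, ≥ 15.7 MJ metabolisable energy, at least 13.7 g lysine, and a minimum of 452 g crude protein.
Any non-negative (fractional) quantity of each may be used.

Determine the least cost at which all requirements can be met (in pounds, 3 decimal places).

Let x1 = kg of limestone, x2 = kg of rice bran, x3 = kg of cottonseed meal.
Minimise 0.08x1 + 0.3x2 + 0.53x3 s.t.:
  0.2x1 + 16.6x2 + 10.8x3 ≥ 20.2   (phosphorus)
  10.6x2 + 9.3x3 ≥ 15.7   (metabolisable energy)
  5.8x2 + 17.8x3 ≥ 13.7   (lysine)
  133x2 + 449x3 ≥ 452   (crude protein)
  x1, x2, x3 ≥ 0.
The optimal basis is {rice bran, cottonseed meal}; limestone drops out. The metabolisable energy and crude protein requirements are met with equality.
That vertex is x2 = 0.8079, x3 = 0.7674.
Hence cost = 0.3·0.8079 + 0.53·0.7674 = £0.64909.

£0.649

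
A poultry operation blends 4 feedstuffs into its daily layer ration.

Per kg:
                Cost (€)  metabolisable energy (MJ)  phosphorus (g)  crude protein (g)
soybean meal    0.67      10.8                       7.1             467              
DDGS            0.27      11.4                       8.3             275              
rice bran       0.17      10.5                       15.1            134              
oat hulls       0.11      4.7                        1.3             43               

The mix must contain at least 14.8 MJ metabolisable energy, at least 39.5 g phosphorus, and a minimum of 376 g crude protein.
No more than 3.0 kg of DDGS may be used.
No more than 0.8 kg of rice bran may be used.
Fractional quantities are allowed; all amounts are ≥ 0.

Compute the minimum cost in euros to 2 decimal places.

This is a linear program. Let x1 = kg of soybean meal, x2 = kg of DDGS, x3 = kg of rice bran, x4 = kg of oat hulls.
Minimize 0.67x1 + 0.27x2 + 0.17x3 + 0.11x4 subject to:
  10.8x1 + 11.4x2 + 10.5x3 + 4.7x4 ≥ 14.8   (metabolisable energy)
  7.1x1 + 8.3x2 + 15.1x3 + 1.3x4 ≥ 39.5   (phosphorus)
  467x1 + 275x2 + 134x3 + 43x4 ≥ 376   (crude protein)
  x2 ≤ 3
  x3 ≤ 0.8
  x1, x2, x3, x4 ≥ 0.
The cheapest feasible vertex uses only DDGS, rice bran, oat hulls; soybean meal is not used. There the phosphorus, the DDGS cap, the rice bran cap constraints are tight.
So DDGS = 3 kg, rice bran = 0.8 kg, oat hulls = 1.938 kg.
Cost = 0.27·3 + 0.17·0.8 + 0.11·1.938 = 1.1592.

€1.16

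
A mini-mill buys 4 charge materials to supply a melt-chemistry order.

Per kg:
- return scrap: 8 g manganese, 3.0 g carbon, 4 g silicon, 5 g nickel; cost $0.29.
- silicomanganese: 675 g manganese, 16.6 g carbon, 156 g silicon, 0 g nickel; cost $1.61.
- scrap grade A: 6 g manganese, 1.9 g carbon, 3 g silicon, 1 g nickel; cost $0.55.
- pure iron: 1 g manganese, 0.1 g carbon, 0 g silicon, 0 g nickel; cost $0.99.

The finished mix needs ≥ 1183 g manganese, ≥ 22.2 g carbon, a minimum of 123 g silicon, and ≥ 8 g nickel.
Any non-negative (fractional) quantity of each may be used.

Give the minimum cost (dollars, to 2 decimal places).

$3.26

Treat it as an LP. Let x1 = kg of return scrap, x2 = kg of silicomanganese, x3 = kg of scrap grade A, x4 = kg of pure iron.
Minimise 0.29x1 + 1.61x2 + 0.55x3 + 0.99x4 subject to:
  8x1 + 675x2 + 6x3 + 1x4 ≥ 1183   (manganese)
  3x1 + 16.6x2 + 1.9x3 + 0.1x4 ≥ 22.2   (carbon)
  4x1 + 156x2 + 3x3 ≥ 123   (silicon)
  5x1 + 1x3 ≥ 8   (nickel)
  x1, x2, x3, x4 ≥ 0.
The cheapest feasible vertex uses only return scrap, silicomanganese; scrap grade A, pure iron are not used. There the manganese and nickel constraints are tight.
Solving gives x1 = 1.6, x2 = 1.734.
Cost = 0.29·1.6 + 1.61·1.734 = 3.2557.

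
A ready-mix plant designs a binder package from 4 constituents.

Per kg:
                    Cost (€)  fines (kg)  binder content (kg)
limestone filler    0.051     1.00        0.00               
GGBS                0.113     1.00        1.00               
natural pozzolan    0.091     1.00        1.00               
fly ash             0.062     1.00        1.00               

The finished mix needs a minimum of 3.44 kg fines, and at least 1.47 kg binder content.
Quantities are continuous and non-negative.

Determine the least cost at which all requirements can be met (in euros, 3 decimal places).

Let x1 = kg of limestone filler, x2 = kg of GGBS, x3 = kg of natural pozzolan, x4 = kg of fly ash.
Minimize 0.051x1 + 0.113x2 + 0.091x3 + 0.062x4 with:
  1x1 + 1x2 + 1x3 + 1x4 ≥ 3.44   (fines)
  1x2 + 1x3 + 1x4 ≥ 1.47   (binder content)
  x1, x2, x3, x4 ≥ 0.
At the optimum only limestone filler, fly ash are positive (GGBS, natural pozzolan = 0). The fines and binder content requirements are met with equality.
That vertex is x1 = 1.97, x4 = 1.47.
Cost = 0.051·1.97 + 0.062·1.47 = 0.19161.

€0.192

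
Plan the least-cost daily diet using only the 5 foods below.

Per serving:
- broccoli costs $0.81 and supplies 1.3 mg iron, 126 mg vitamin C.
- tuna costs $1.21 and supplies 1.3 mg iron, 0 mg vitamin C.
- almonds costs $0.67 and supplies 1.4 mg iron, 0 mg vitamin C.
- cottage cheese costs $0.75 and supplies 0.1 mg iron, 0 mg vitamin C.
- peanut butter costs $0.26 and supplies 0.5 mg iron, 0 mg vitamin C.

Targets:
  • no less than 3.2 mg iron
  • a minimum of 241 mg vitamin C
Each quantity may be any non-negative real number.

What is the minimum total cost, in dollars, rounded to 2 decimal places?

Let x1 = servings of broccoli, x2 = servings of tuna, x3 = servings of almonds, x4 = servings of cottage cheese, x5 = servings of peanut butter.
Minimise 0.81x1 + 1.21x2 + 0.67x3 + 0.75x4 + 0.26x5 subject to:
  1.3x1 + 1.3x2 + 1.4x3 + 0.1x4 + 0.5x5 ≥ 3.2   (iron)
  126x1 ≥ 241   (vitamin C)
  x1, x2, x3, x4, x5 ≥ 0.
The minimum-cost mix takes nothing from tuna, cottage cheese, peanut butter — only broccoli, almonds. The iron and vitamin C requirements are met with equality.
That vertex is x1 = 1.913, x3 = 0.5096.
Objective = 0.81·1.913 + 0.67·0.5096 = 1.8910.

$1.89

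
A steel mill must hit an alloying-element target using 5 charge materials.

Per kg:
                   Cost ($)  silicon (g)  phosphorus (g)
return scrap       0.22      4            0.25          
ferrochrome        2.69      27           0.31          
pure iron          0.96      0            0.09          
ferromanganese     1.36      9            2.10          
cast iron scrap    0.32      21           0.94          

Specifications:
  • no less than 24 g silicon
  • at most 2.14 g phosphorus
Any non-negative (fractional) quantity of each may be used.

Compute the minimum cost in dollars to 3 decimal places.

Set it up as a linear program. Let x1 = kg of return scrap, x2 = kg of ferrochrome, x3 = kg of pure iron, x4 = kg of ferromanganese, x5 = kg of cast iron scrap.
Minimise 0.22x1 + 2.69x2 + 0.96x3 + 1.36x4 + 0.32x5 subject to:
  4x1 + 27x2 + 9x4 + 21x5 ≥ 24   (silicon)
  0.25x1 + 0.31x2 + 0.09x3 + 2.1x4 + 0.94x5 ≤ 2.14   (phosphorus)
  x1, x2, x3, x4, x5 ≥ 0.
The cheapest feasible vertex uses only cast iron scrap; return scrap, ferrochrome, pure iron, ferromanganese are not used. The silicon requirement is met with equality.
That vertex is x5 = 1.143.
Cost = 0.32·1.143 = 0.36576.

$0.366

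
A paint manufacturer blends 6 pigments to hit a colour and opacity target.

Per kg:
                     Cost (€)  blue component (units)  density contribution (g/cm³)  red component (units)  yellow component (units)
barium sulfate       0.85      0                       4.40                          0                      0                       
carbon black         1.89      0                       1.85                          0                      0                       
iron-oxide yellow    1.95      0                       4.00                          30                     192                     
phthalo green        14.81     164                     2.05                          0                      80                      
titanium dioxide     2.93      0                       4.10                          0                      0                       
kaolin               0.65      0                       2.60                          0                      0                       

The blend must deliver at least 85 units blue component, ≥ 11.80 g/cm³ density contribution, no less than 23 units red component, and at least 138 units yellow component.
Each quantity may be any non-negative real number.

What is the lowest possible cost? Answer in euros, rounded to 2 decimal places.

€10.65

Let x1 = kg of barium sulfate, x2 = kg of carbon black, x3 = kg of iron-oxide yellow, x4 = kg of phthalo green, x5 = kg of titanium dioxide, x6 = kg of kaolin.
Minimize 0.85x1 + 1.89x2 + 1.95x3 + 14.81x4 + 2.93x5 + 0.65x6 with:
  164x4 ≥ 85   (blue component)
  4.4x1 + 1.85x2 + 4x3 + 2.05x4 + 4.1x5 + 2.6x6 ≥ 11.8   (density contribution)
  30x3 ≥ 23   (red component)
  192x3 + 80x4 ≥ 138   (yellow component)
  x1, x2, x3, x4, x5, x6 ≥ 0.
At the optimum only barium sulfate, iron-oxide yellow, phthalo green are positive (carbon black, titanium dioxide, kaolin = 0). There the blue component, density contribution, red component constraints are tight.
Optimal quantities: barium sulfate = 1.743 kg, iron-oxide yellow = 0.7667 kg, phthalo green = 0.5183 kg.
Hence cost = 0.85·1.743 + 1.95·0.7667 + 14.81·0.5183 = €10.6526.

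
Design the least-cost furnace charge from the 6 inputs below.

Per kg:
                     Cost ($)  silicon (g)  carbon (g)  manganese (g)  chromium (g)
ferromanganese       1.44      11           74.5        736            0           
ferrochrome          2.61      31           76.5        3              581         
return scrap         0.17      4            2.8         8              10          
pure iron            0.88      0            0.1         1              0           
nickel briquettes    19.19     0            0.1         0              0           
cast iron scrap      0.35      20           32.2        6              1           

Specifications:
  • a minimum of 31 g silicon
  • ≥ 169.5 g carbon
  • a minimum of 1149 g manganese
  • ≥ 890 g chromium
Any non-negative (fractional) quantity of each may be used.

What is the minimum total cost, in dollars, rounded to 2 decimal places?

This is a linear program. Let x1 = kg of ferromanganese, x2 = kg of ferrochrome, x3 = kg of return scrap, x4 = kg of pure iron, x5 = kg of nickel briquettes, x6 = kg of cast iron scrap.
min 1.44x1 + 2.61x2 + 0.17x3 + 0.88x4 + 19.19x5 + 0.35x6 with:
  11x1 + 31x2 + 4x3 + 20x6 ≥ 31   (silicon)
  74.5x1 + 76.5x2 + 2.8x3 + 0.1x4 + 0.1x5 + 32.2x6 ≥ 169.5   (carbon)
  736x1 + 3x2 + 8x3 + 1x4 + 6x6 ≥ 1149   (manganese)
  581x2 + 10x3 + 1x6 ≥ 890   (chromium)
  x1, x2, x3, x4, x5, x6 ≥ 0.
At the optimum only ferromanganese, ferrochrome are positive (return scrap, pure iron, nickel briquettes, cast iron scrap = 0). The manganese and chromium requirements are met with equality.
Solving gives x1 = 1.555, x2 = 1.532.
Cost = 1.44·1.555 + 2.61·1.532 = 6.2377.

$6.24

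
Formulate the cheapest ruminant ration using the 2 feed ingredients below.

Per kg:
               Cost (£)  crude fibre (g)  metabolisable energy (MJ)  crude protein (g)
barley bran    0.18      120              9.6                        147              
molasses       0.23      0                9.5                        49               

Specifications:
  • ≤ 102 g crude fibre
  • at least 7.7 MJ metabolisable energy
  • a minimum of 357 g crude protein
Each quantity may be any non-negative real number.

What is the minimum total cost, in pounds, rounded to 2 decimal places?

This is a linear program. Let x1 = kg of barley bran, x2 = kg of molasses.
min 0.18x1 + 0.23x2 with:
  120x1 ≤ 102   (crude fibre)
  9.6x1 + 9.5x2 ≥ 7.7   (metabolisable energy)
  147x1 + 49x2 ≥ 357   (crude protein)
  x1, x2 ≥ 0.
Both inputs are positive at the optimum. Binding constraints: crude fibre and crude protein.
Solving gives x1 = 0.85, x2 = 4.736.
Total cost: 0.18·0.85 + 0.23·4.736 = 1.2423.

£1.24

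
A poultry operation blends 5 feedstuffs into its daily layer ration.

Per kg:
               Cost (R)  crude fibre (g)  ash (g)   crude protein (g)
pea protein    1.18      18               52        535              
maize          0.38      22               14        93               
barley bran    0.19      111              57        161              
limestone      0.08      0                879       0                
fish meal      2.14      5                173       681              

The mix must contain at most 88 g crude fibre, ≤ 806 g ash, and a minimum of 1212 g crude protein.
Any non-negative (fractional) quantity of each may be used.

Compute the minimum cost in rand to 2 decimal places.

R2.60

Let x1 = kg of pea protein, x2 = kg of maize, x3 = kg of barley bran, x4 = kg of limestone, x5 = kg of fish meal.
Minimise 1.18x1 + 0.38x2 + 0.19x3 + 0.08x4 + 2.14x5 with:
  18x1 + 22x2 + 111x3 + 5x5 ≤ 88   (crude fibre)
  52x1 + 14x2 + 57x3 + 879x4 + 173x5 ≤ 806   (ash)
  535x1 + 93x2 + 161x3 + 681x5 ≥ 1212   (crude protein)
  x1, x2, x3, x4, x5 ≥ 0.
The optimal basis is {pea protein, barley bran}; maize, limestone, fish meal drop out. There the crude fibre and crude protein constraints are tight.
That vertex is x1 = 2.131, x3 = 0.4473.
Cost = 1.18·2.131 + 0.19·0.4473 = 2.5996.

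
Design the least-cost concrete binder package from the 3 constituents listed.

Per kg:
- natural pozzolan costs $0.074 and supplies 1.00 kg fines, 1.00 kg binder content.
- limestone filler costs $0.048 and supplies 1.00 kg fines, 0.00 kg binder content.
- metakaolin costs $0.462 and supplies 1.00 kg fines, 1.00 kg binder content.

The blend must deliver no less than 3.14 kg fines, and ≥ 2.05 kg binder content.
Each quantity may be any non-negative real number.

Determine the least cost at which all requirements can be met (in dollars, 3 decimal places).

This is a linear program. Let x1 = kg of natural pozzolan, x2 = kg of limestone filler, x3 = kg of metakaolin.
Minimise 0.074x1 + 0.048x2 + 0.462x3 s.t.:
  1x1 + 1x2 + 1x3 ≥ 3.14   (fines)
  1x1 + 1x3 ≥ 2.05   (binder content)
  x1, x2, x3 ≥ 0.
At the optimum only natural pozzolan, limestone filler are positive (metakaolin = 0). Binding constraints: fines and binder content.
Solving gives x1 = 2.05, x2 = 1.09.
Objective = 0.074·2.05 + 0.048·1.09 = 0.20402.

$0.204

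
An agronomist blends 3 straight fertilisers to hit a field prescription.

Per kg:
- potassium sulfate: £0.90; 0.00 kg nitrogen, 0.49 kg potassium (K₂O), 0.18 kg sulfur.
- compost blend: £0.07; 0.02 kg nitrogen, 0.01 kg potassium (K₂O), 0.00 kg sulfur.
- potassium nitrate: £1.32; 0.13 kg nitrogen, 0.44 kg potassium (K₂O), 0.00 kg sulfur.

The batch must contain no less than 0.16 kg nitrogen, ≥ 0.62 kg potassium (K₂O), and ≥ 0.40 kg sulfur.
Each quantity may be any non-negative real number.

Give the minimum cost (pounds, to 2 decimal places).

Let x1 = kg of potassium sulfate, x2 = kg of compost blend, x3 = kg of potassium nitrate.
Minimise 0.9x1 + 0.07x2 + 1.32x3 s.t.:
  0.02x2 + 0.13x3 ≥ 0.16   (nitrogen)
  0.49x1 + 0.01x2 + 0.44x3 ≥ 0.62   (potassium (K₂O))
  0.18x1 ≥ 0.4   (sulfur)
  x1, x2, x3 ≥ 0.
At the optimum only potassium sulfate, compost blend are positive (potassium nitrate = 0). The nitrogen and sulfur requirements are met with equality.
Optimal quantities: potassium sulfate = 2.222 kg, compost blend = 8 kg.
Total cost: 0.9·2.222 + 0.07·8 = 2.5598.

£2.56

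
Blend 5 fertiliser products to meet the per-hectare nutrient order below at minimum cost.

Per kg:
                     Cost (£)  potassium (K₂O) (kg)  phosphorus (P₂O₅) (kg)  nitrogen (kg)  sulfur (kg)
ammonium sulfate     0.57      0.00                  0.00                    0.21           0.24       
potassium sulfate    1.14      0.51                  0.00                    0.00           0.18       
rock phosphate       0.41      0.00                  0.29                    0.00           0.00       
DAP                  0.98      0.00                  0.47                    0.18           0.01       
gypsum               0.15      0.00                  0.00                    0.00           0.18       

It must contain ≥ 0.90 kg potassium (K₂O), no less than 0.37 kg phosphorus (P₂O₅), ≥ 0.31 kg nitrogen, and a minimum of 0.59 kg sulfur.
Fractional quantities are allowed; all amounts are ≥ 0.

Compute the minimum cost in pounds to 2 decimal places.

Set it up as a linear program. Let x1 = kg of ammonium sulfate, x2 = kg of potassium sulfate, x3 = kg of rock phosphate, x4 = kg of DAP, x5 = kg of gypsum.
Minimize 0.57x1 + 1.14x2 + 0.41x3 + 0.98x4 + 0.15x5 with:
  0.51x2 ≥ 0.9   (potassium (K₂O))
  0.29x3 + 0.47x4 ≥ 0.37   (phosphorus (P₂O₅))
  0.21x1 + 0.18x4 ≥ 0.31   (nitrogen)
  0.24x1 + 0.18x2 + 0.01x4 + 0.18x5 ≥ 0.59   (sulfur)
  x1, x2, x3, x4, x5 ≥ 0.
The cheapest feasible vertex uses only ammonium sulfate, potassium sulfate, DAP, gypsum; rock phosphate is not used. Binding constraints: potassium (K₂O), phosphorus (P₂O₅), nitrogen, sulfur.
That vertex is x1 = 0.8014, x2 = 1.765, x4 = 0.7872, x5 = 0.4008.
Objective = 0.57·0.8014 + 1.14·1.765 + 0.98·0.7872 + 0.15·0.4008 = 3.3005.

£3.30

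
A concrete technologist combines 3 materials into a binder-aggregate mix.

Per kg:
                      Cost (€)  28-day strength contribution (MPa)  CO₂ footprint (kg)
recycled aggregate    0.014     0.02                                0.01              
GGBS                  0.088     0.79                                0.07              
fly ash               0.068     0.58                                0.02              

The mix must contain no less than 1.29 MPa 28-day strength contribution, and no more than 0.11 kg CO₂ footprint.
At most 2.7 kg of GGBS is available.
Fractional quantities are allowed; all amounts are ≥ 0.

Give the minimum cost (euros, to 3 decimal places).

Set it up as a linear program. Let x1 = kg of recycled aggregate, x2 = kg of GGBS, x3 = kg of fly ash.
Minimize 0.014x1 + 0.088x2 + 0.068x3 with:
  0.02x1 + 0.79x2 + 0.58x3 ≥ 1.29   (28-day strength contribution)
  0.01x1 + 0.07x2 + 0.02x3 ≤ 0.11   (CO₂ footprint)
  x2 ≤ 2.7
  x1, x2, x3 ≥ 0.
The optimal basis is {GGBS, fly ash}; recycled aggregate drops out. The 28-day strength contribution and CO₂ footprint requirements are met with equality.
Optimal quantities: GGBS = 1.532 kg, fly ash = 0.1371 kg.
Objective = 0.088·1.532 + 0.068·0.1371 = 0.14414.

€0.144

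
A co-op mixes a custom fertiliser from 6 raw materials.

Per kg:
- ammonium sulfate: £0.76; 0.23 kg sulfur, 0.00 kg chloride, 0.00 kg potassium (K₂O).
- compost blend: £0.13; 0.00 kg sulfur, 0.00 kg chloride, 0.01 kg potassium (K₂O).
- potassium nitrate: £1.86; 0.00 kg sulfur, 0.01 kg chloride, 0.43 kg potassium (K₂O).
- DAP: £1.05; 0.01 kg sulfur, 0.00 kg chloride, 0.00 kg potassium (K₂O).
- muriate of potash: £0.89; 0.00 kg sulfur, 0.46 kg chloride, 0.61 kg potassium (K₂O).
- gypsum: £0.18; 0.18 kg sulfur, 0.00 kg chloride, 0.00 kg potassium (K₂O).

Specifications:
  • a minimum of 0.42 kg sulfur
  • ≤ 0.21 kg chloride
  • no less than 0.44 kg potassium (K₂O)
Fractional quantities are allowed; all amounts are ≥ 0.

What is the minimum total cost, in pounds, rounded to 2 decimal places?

Treat it as an LP. Let x1 = kg of ammonium sulfate, x2 = kg of compost blend, x3 = kg of potassium nitrate, x4 = kg of DAP, x5 = kg of muriate of potash, x6 = kg of gypsum.
Minimise 0.76x1 + 0.13x2 + 1.86x3 + 1.05x4 + 0.89x5 + 0.18x6 subject to:
  0.23x1 + 0.01x4 + 0.18x6 ≥ 0.42   (sulfur)
  0.01x3 + 0.46x5 ≤ 0.21   (chloride)
  0.01x2 + 0.43x3 + 0.61x5 ≥ 0.44   (potassium (K₂O))
  x1, x2, x3, x4, x5, x6 ≥ 0.
At the optimum only potassium nitrate, muriate of potash, gypsum are positive (ammonium sulfate, compost blend, DAP = 0). Binding constraints: sulfur, chloride, potassium (K₂O).
Optimal quantities: potassium nitrate = 0.3876 kg, muriate of potash = 0.4481 kg, gypsum = 2.333 kg.
Cost = 1.86·0.3876 + 0.89·0.4481 + 0.18·2.333 = 1.5397.

£1.54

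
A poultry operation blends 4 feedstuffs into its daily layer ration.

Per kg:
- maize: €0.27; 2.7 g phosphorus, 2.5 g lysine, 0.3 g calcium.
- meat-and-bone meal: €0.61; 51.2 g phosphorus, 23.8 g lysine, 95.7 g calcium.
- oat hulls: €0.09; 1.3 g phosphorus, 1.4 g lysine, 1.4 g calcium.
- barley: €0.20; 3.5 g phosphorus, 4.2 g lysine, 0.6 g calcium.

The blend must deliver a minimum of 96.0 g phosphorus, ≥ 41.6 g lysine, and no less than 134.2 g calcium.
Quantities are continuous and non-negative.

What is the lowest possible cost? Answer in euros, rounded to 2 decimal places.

Set it up as a linear program. Let x1 = kg of maize, x2 = kg of meat-and-bone meal, x3 = kg of oat hulls, x4 = kg of barley.
min 0.27x1 + 0.61x2 + 0.09x3 + 0.2x4 s.t.:
  2.7x1 + 51.2x2 + 1.3x3 + 3.5x4 ≥ 96   (phosphorus)
  2.5x1 + 23.8x2 + 1.4x3 + 4.2x4 ≥ 41.6   (lysine)
  0.3x1 + 95.7x2 + 1.4x3 + 0.6x4 ≥ 134.2   (calcium)
  x1, x2, x3, x4 ≥ 0.
At the optimum only meat-and-bone meal is positive (maize, oat hulls, barley = 0). The phosphorus requirement is met with equality.
Solving gives x2 = 1.875.
Cost = 0.61·1.875 = 1.1438.

€1.14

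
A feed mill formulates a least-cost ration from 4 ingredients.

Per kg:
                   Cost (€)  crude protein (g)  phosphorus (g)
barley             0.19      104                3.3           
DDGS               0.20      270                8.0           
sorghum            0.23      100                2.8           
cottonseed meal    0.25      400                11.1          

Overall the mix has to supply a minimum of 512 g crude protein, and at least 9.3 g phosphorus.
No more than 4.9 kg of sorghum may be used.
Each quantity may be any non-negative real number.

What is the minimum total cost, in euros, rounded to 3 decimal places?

Let x1 = kg of barley, x2 = kg of DDGS, x3 = kg of sorghum, x4 = kg of cottonseed meal.
Minimize 0.19x1 + 0.2x2 + 0.23x3 + 0.25x4 subject to:
  104x1 + 270x2 + 100x3 + 400x4 ≥ 512   (crude protein)
  3.3x1 + 8x2 + 2.8x3 + 11.1x4 ≥ 9.3   (phosphorus)
  x3 ≤ 4.9
  x1, x2, x3, x4 ≥ 0.
At the optimum only cottonseed meal is positive (barley, DDGS, sorghum = 0). There the crude protein constraint is tight.
That vertex is x4 = 1.28.
Total cost: 0.25·1.28 = 0.32000.

€0.320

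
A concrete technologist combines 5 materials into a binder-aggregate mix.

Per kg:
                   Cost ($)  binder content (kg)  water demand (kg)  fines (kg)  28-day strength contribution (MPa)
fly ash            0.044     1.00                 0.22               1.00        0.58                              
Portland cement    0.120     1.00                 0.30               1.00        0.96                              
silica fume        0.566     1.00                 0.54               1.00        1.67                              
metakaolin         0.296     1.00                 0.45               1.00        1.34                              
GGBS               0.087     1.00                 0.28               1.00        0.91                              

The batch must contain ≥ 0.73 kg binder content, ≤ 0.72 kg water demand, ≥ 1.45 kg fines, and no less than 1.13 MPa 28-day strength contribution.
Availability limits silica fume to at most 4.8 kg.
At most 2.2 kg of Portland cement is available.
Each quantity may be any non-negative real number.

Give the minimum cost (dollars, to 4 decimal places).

Let x1 = kg of fly ash, x2 = kg of Portland cement, x3 = kg of silica fume, x4 = kg of metakaolin, x5 = kg of GGBS.
Minimise 0.044x1 + 0.12x2 + 0.566x3 + 0.296x4 + 0.087x5 with:
  1x1 + 1x2 + 1x3 + 1x4 + 1x5 ≥ 0.73   (binder content)
  0.22x1 + 0.3x2 + 0.54x3 + 0.45x4 + 0.28x5 ≤ 0.72   (water demand)
  1x1 + 1x2 + 1x3 + 1x4 + 1x5 ≥ 1.45   (fines)
  0.58x1 + 0.96x2 + 1.67x3 + 1.34x4 + 0.91x5 ≥ 1.13   (28-day strength contribution)
  x3 ≤ 4.8
  x2 ≤ 2.2
  x1, x2, x3, x4, x5 ≥ 0.
At the optimum only fly ash is positive (Portland cement, silica fume, metakaolin, GGBS = 0). There the 28-day strength contribution constraint is tight.
Solving gives x1 = 1.948.
Objective = 0.044·1.948 = 0.085712.

$0.0857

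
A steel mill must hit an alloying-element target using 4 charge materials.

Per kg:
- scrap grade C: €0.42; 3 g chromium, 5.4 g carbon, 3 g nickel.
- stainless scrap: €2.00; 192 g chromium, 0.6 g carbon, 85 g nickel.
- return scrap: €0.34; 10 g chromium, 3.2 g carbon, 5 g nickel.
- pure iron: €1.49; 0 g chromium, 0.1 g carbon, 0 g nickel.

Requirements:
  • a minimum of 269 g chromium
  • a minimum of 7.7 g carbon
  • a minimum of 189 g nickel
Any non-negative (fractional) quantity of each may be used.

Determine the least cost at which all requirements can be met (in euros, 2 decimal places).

€4.86

Set it up as a linear program. Let x1 = kg of scrap grade C, x2 = kg of stainless scrap, x3 = kg of return scrap, x4 = kg of pure iron.
Minimise 0.42x1 + 2x2 + 0.34x3 + 1.49x4 s.t.:
  3x1 + 192x2 + 10x3 ≥ 269   (chromium)
  5.4x1 + 0.6x2 + 3.2x3 + 0.1x4 ≥ 7.7   (carbon)
  3x1 + 85x2 + 5x3 ≥ 189   (nickel)
  x1, x2, x3, x4 ≥ 0.
The cheapest feasible vertex uses only scrap grade C, stainless scrap; return scrap, pure iron are not used. The carbon and nickel requirements are met with equality.
So scrap grade C = 1.184 kg, stainless scrap = 2.182 kg.
Cost = 0.42·1.184 + 2·2.182 = 4.8613.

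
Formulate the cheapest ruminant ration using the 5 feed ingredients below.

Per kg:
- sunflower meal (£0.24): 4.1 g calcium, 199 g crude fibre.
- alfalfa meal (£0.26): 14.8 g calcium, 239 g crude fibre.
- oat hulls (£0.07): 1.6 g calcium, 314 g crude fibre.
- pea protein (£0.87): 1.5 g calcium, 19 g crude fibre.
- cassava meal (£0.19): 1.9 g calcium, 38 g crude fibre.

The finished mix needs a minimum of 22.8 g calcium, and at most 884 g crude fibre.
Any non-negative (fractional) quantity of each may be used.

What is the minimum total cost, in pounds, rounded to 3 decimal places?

£0.401

This is a linear program. Let x1 = kg of sunflower meal, x2 = kg of alfalfa meal, x3 = kg of oat hulls, x4 = kg of pea protein, x5 = kg of cassava meal.
Minimise 0.24x1 + 0.26x2 + 0.07x3 + 0.87x4 + 0.19x5 s.t.:
  4.1x1 + 14.8x2 + 1.6x3 + 1.5x4 + 1.9x5 ≥ 22.8   (calcium)
  199x1 + 239x2 + 314x3 + 19x4 + 38x5 ≤ 884   (crude fibre)
  x1, x2, x3, x4, x5 ≥ 0.
The optimal basis is {alfalfa meal}; sunflower meal, oat hulls, pea protein, cassava meal drop out. Binding constraint: calcium.
So alfalfa meal = 1.541 kg.
Cost = 0.26·1.541 = 0.40066.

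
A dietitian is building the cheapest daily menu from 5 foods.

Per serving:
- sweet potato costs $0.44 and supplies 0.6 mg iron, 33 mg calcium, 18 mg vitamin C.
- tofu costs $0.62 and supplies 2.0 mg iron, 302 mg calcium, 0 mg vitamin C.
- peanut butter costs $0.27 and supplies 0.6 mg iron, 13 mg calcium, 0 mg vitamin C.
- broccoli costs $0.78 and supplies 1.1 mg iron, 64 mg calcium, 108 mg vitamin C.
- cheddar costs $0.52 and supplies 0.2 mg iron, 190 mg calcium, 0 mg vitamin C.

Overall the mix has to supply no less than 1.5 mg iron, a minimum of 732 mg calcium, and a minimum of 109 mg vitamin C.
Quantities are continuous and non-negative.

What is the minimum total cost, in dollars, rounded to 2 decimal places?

Let x1 = servings of sweet potato, x2 = servings of tofu, x3 = servings of peanut butter, x4 = servings of broccoli, x5 = servings of cheddar.
Minimise 0.44x1 + 0.62x2 + 0.27x3 + 0.78x4 + 0.52x5 subject to:
  0.6x1 + 2x2 + 0.6x3 + 1.1x4 + 0.2x5 ≥ 1.5   (iron)
  33x1 + 302x2 + 13x3 + 64x4 + 190x5 ≥ 732   (calcium)
  18x1 + 108x4 ≥ 109   (vitamin C)
  x1, x2, x3, x4, x5 ≥ 0.
The cheapest feasible vertex uses only tofu, broccoli; sweet potato, peanut butter, cheddar are not used. There the calcium and vitamin C constraints are tight.
That vertex is x2 = 2.21, x4 = 1.009.
Hence cost = 0.62·2.21 + 0.78·1.009 = $2.1572.

$2.16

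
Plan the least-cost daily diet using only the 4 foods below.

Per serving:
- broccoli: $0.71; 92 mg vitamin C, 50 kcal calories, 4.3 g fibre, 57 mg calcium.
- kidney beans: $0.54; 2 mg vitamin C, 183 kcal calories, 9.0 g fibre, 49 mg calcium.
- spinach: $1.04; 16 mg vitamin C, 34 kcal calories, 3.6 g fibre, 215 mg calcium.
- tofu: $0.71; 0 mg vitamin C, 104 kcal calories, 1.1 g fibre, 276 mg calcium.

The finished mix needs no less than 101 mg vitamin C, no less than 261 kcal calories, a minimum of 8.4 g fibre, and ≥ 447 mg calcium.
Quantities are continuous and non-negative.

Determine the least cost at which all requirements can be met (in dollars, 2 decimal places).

Let x1 = servings of broccoli, x2 = servings of kidney beans, x3 = servings of spinach, x4 = servings of tofu.
Minimise 0.71x1 + 0.54x2 + 1.04x3 + 0.71x4 subject to:
  92x1 + 2x2 + 16x3 ≥ 101   (vitamin C)
  50x1 + 183x2 + 34x3 + 104x4 ≥ 261   (calories)
  4.3x1 + 9x2 + 3.6x3 + 1.1x4 ≥ 8.4   (fibre)
  57x1 + 49x2 + 215x3 + 276x4 ≥ 447   (calcium)
  x1, x2, x3, x4 ≥ 0.
The minimum-cost mix takes nothing from spinach — only broccoli, kidney beans, tofu. There the vitamin C, calories, calcium constraints are tight.
Solving gives x1 = 1.09, x2 = 0.3737, x4 = 1.328.
Total cost: 0.71·1.09 + 0.54·0.3737 + 0.71·1.328 = 1.9186.

$1.92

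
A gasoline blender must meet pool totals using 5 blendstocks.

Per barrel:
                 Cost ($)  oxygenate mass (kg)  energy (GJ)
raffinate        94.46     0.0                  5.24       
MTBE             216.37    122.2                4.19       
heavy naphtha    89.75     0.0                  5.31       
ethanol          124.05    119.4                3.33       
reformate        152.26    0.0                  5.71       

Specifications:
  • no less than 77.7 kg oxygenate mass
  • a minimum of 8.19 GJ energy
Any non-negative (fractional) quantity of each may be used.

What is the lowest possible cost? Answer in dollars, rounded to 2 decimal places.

$182.53

Let x1 = barrels of raffinate, x2 = barrels of MTBE, x3 = barrels of heavy naphtha, x4 = barrels of ethanol, x5 = barrels of reformate.
Minimize 94.46x1 + 216.37x2 + 89.75x3 + 124.05x4 + 152.26x5 s.t.:
  122.2x2 + 119.4x4 ≥ 77.7   (oxygenate mass)
  5.24x1 + 4.19x2 + 5.31x3 + 3.33x4 + 5.71x5 ≥ 8.19   (energy)
  x1, x2, x3, x4, x5 ≥ 0.
The minimum-cost mix takes nothing from raffinate, MTBE, reformate — only heavy naphtha, ethanol. Binding constraints: oxygenate mass and energy.
So heavy naphtha = 1.1343 barrels, ethanol = 0.65075 barrels.
Objective = 89.75·1.1343 + 124.05·0.65075 = 182.5290.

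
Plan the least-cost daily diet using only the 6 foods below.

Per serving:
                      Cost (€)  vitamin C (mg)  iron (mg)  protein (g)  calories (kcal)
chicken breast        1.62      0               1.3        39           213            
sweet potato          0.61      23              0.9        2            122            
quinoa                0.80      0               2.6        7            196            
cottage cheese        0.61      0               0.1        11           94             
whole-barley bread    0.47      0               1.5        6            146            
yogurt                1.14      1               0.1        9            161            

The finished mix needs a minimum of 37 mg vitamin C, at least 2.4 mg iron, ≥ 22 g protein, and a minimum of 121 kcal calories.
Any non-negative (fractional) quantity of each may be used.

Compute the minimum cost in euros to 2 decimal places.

€1.82

Let x1 = servings of chicken breast, x2 = servings of sweet potato, x3 = servings of quinoa, x4 = servings of cottage cheese, x5 = servings of whole-barley bread, x6 = servings of yogurt.
min 1.62x1 + 0.61x2 + 0.8x3 + 0.61x4 + 0.47x5 + 1.14x6 subject to:
  23x2 + 1x6 ≥ 37   (vitamin C)
  1.3x1 + 0.9x2 + 2.6x3 + 0.1x4 + 1.5x5 + 0.1x6 ≥ 2.4   (iron)
  39x1 + 2x2 + 7x3 + 11x4 + 6x5 + 9x6 ≥ 22   (protein)
  213x1 + 122x2 + 196x3 + 94x4 + 146x5 + 161x6 ≥ 121   (calories)
  x1, x2, x3, x4, x5, x6 ≥ 0.
The cheapest feasible vertex uses only chicken breast, sweet potato, whole-barley bread; quinoa, cottage cheese, yogurt are not used. There the vitamin C, iron, protein constraints are tight.
Solving gives x1 = 0.443, x2 = 1.609, x5 = 0.2508.
Objective = 1.62·0.443 + 0.61·1.609 + 0.47·0.2508 = 1.8170.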